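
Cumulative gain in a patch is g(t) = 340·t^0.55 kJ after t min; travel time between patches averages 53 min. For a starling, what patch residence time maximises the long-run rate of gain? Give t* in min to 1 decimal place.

64.8 min

By the marginal value theorem, leave when the instantaneous gain rate g'(t) equals the habitat-wide average g(t)/(T + t).
g'(t) = 0.55·340·t^-0.45. Setting 0.55·340·t^-0.45 = 340·t^0.55/(53+t) gives 0.55(53+t) = t, so 0.45·t = 0.55×53.
t* = 0.55×53/0.45 = 64.78 min.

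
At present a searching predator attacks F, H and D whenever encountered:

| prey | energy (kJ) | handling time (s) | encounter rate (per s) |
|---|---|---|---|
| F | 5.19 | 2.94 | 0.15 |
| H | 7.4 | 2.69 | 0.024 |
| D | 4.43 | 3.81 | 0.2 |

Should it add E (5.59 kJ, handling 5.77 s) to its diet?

On F, H and D alone, R = ΣλE/(1+Σλh) = 1.842/2.268 = 0.8124 kJ/s.
E: E/h = 5.59/5.77 = 0.9688 kJ/s.
0.9688 > 0.8124, so adding E raises the average — include it.

Yes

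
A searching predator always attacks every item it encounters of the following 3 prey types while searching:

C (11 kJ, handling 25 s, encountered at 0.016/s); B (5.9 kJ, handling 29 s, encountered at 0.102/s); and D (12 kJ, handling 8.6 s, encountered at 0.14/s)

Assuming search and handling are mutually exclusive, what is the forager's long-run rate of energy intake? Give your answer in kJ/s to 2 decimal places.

0.44 kJ/s

R = (0.016×11 + 0.102×5.9 + 0.14×12) / (1 + 0.016×25 + 0.102×29 + 0.14×8.6) = 2.458/5.562 = 0.4419 kJ/s.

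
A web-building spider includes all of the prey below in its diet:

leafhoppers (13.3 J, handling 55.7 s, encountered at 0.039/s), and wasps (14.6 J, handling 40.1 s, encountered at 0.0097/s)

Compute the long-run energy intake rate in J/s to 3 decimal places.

R = Σλ_iE_i / (1 + Σλ_ih_i)
Numerator: 0.039×13.3 + 0.0097×14.6 = 0.6603
Denominator: 1 + 0.039×55.7 + 0.0097×40.1 = 3.561
R = 0.6603/3.561 = 0.1854 J/s

0.185 J/s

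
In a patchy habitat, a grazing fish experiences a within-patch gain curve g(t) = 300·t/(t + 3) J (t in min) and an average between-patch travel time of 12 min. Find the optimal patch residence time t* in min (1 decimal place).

Maximise g(t)/(T+t): set derivative to zero → g'(t)(T+t) = g(t).
g'(t) = 300·3/(t + 3)². Setting 300·3/(t+3)² = 300t/[(t+3)(12+t)] gives 3(12+t) = t(t+3), so t² = 3×12 = 36.
t* = √36 = 6 min.

6.0 min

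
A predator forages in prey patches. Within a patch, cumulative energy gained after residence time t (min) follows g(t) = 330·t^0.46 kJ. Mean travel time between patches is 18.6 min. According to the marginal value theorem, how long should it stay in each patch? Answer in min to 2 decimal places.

15.84 min

Maximise g(t)/(T+t): set derivative to zero → g'(t)(T+t) = g(t).
g'(t) = 0.46·330·t^-0.54. Setting 0.46·330·t^-0.54 = 330·t^0.46/(18.6+t) gives 0.46(18.6+t) = t, so 0.54·t = 0.46×18.6.
t* = 0.46×18.6/0.54 = 15.84 min.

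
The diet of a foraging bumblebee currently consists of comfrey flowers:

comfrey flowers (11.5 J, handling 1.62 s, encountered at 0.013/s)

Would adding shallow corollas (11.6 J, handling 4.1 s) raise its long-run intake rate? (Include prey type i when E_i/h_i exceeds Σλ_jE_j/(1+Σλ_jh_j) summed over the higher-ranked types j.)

Intake rate on the current diet: R = (0.013×11.5) / (1 + 0.013×1.62) = 0.1495/1.021 = 0.1464 J/s.
Profitability of shallow corollas: 11.6/4.1 = 2.829 J/s.
Since 2.829 > R, including shallow corollas increases the long-run rate.

Yes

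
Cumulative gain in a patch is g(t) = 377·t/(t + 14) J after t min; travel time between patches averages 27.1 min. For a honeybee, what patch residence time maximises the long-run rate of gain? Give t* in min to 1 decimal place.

By the marginal value theorem, leave when the instantaneous gain rate g'(t) equals the habitat-wide average g(t)/(T + t).
g'(t) = 377·14/(t + 14)². Setting 377·14/(t+14)² = 377t/[(t+14)(27.1+t)] gives 14(27.1+t) = t(t+14), so t² = 14×27.1 = 379.4.
t* = √379.4 = 19.48 min.

19.5 min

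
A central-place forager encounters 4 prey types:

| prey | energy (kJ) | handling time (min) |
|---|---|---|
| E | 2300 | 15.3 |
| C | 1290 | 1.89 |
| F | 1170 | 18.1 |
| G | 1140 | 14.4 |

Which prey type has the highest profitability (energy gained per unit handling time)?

Profitability E/h (kJ/min): E = 2300/15.3 = 150, C = 1290/1.89 = 683, F = 1170/18.1 = 64.6, G = 1140/14.4 = 79.2.
Ranked: C > E > G > F.

C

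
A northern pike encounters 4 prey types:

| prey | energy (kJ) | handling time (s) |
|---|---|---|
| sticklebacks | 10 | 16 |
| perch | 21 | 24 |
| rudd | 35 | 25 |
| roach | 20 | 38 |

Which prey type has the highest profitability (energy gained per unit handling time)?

rudd

Profitability E/h (kJ/s): sticklebacks = 10/16 = 0.625, perch = 21/24 = 0.875, rudd = 35/25 = 1.4, roach = 20/38 = 0.526.
Ranked: rudd > perch > sticklebacks > roach.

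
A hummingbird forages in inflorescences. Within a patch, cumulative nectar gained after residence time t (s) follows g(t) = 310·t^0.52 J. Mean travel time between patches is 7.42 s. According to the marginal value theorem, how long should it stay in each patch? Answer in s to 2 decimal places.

8.04 s

Maximise g(t)/(T+t): set derivative to zero → g'(t)(T+t) = g(t).
g'(t) = 0.52·310·t^-0.48. Setting 0.52·310·t^-0.48 = 310·t^0.52/(7.42+t) gives 0.52(7.42+t) = t, so 0.48·t = 0.52×7.42.
t* = 0.52×7.42/0.48 = 8.038 s.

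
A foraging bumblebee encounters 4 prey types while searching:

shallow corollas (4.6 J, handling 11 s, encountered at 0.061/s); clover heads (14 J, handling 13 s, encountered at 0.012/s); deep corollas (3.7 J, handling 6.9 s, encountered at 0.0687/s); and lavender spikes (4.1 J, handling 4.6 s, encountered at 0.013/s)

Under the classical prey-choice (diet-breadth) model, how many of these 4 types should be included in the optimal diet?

4

Profitabilities (E/h, J/s): clover heads 1.08, lavender spikes 0.891, deep corollas 0.536, shallow corollas 0.418. Add prey in this order while the next type's profitability exceeds the intake rate on those already taken.
Rate on top 1: 0.1453. lavender spikes: 0.891 > 0.1453 → include.
Rate on top 2: 0.182. deep corollas: 0.536 > 0.182 → include.
Rate on top 3: 0.2814. shallow corollas: 0.418 > 0.2814 → include.
Optimal diet: clover heads, lavender spikes, deep corollas, shallow corollas — 4 of 4 types.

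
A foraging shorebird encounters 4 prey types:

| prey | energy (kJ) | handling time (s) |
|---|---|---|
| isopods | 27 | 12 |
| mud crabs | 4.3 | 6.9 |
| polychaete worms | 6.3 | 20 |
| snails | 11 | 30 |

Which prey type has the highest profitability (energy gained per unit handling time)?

isopods

In descending order of E/h:
isopods: 27/12 = 2.25 kJ/s
mud crabs: 4.3/6.9 = 0.623 kJ/s
snails: 11/30 = 0.367 kJ/s
polychaete worms: 6.3/20 = 0.315 kJ/s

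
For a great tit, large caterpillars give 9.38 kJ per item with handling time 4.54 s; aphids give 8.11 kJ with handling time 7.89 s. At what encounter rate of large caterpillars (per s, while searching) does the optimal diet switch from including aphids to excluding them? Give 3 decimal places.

0.218 per s

The zero-one rule: include aphids iff E₂/h₂ > λE₁/(1+λh₁). Equality gives the switch point.
λE₁h₂ = E₂ + λE₂h₁ ⇒ λ = E₂/(E₁h₂ − E₂h₁) = 8.11/(74.01 − 36.82) = 0.2181 per s.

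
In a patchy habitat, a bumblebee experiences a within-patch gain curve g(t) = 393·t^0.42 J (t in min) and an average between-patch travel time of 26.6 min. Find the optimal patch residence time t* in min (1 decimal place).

By the marginal value theorem, leave when the instantaneous gain rate g'(t) equals the habitat-wide average g(t)/(T + t).
g'(t) = 0.42·393·t^-0.58. Setting 0.42·393·t^-0.58 = 393·t^0.42/(26.6+t) gives 0.42(26.6+t) = t, so 0.58·t = 0.42×26.6.
t* = 0.42×26.6/0.58 = 19.26 min.

19.3 min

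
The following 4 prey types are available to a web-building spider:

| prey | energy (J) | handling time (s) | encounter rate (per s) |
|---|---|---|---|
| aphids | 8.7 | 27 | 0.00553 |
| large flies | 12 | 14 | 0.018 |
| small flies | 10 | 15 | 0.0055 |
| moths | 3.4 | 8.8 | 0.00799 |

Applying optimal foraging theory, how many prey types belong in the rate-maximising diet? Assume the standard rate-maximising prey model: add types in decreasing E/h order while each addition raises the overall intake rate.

E/h in descending order: large flies 0.857, small flies 0.667, moths 0.386, aphids 0.322 J/s. The optimal diet is the largest prefix of this list for which every included type satisfies E_i/h_i > R on the types above it.
Rate on top 1: 0.1725. small flies: 0.667 > 0.1725 → include.
Rate on top 2: 0.2031. moths: 0.386 > 0.2031 → include.
Rate on top 3: 0.2122. aphids: 0.322 > 0.2122 → include.
Optimal diet: large flies, small flies, moths, aphids — 4 of 4 types.

4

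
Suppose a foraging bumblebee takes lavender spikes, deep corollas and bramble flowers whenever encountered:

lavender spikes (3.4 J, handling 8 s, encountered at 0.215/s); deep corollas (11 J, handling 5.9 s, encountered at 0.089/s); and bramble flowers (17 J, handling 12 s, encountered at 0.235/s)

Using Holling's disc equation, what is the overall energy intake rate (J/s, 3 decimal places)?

R = (0.215×3.4 + 0.089×11 + 0.235×17) / (1 + 0.215×8 + 0.089×5.9 + 0.235×12) = 5.705/6.065 = 0.9406 J/s.

0.941 J/s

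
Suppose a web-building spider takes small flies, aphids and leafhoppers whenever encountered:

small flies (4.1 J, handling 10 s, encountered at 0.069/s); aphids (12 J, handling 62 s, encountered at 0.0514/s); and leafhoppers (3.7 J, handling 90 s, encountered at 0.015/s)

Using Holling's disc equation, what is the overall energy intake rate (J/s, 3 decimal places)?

Energy encountered per unit search time: 0.069×4.1 + 0.0514×12 + 0.015×3.7 = 0.9552 J/s.
Handling time per unit search time: 0.069×10 + 0.0514×62 + 0.015×90 = 5.227.
Rate = 0.9552/(1 + 5.227) = 0.1534 J/s.

0.153 J/s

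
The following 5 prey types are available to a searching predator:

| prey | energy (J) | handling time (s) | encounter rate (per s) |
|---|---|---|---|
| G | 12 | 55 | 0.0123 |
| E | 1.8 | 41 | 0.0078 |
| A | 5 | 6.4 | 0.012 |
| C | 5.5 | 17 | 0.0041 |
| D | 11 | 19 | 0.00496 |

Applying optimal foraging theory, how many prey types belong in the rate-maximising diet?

E/h in descending order: A 0.781, D 0.579, C 0.324, G 0.218, E 0.0439 J/s. The optimal diet is the largest prefix of this list for which every included type satisfies E_i/h_i > R on the types above it.
Rate on top 1: 0.05572. D: 0.579 > 0.05572 → include.
Rate on top 2: 0.09783. C: 0.324 > 0.09783 → include.
Rate on top 3: 0.1105. G: 0.218 > 0.1105 → include.
Rate on top 4: 0.1485. E: 0.0439 < 0.1485 → exclude; stop.
Optimal diet: A, D, C, G — 4 of 5 types.

4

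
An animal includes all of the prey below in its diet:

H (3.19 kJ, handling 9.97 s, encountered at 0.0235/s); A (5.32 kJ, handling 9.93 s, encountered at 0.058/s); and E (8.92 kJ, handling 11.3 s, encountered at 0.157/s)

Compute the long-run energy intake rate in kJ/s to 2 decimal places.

0.50 kJ/s

R = Σλ_iE_i / (1 + Σλ_ih_i)
Numerator: 0.0235×3.19 + 0.058×5.32 + 0.157×8.92 = 1.784
Denominator: 1 + 0.0235×9.97 + 0.058×9.93 + 0.157×11.3 = 3.584
R = 1.784/3.584 = 0.4977 kJ/s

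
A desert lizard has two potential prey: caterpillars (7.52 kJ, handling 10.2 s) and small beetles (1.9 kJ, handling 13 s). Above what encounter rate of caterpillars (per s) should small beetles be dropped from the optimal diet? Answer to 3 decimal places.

0.024 per s

Drop small beetles once their profitability E₂/h₂ falls below the rate achievable on caterpillars alone: E₂/h₂ = λE₁/(1 + λh₁).
Solve for λ: λE₁h₂ = E₂(1 + λh₁) → λ(E₁h₂ − E₂h₁) = E₂ → λ = E₂/(E₁h₂ − E₂h₁).
λ = 1.9/(7.52×13 − 1.9×10.2) = 1.9/78.38 = 0.02424 per s.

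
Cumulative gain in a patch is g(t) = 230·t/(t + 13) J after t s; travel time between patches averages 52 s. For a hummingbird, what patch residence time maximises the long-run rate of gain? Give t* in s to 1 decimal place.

26.0 s

Optimal t* satisfies g'(t*) = g(t*)/(T + t*).
g'(t) = 230·13/(t + 13)². Setting 230·13/(t+13)² = 230t/[(t+13)(52+t)] gives 13(52+t) = t(t+13), so t² = 13×52 = 676.
t* = √676 = 26 s.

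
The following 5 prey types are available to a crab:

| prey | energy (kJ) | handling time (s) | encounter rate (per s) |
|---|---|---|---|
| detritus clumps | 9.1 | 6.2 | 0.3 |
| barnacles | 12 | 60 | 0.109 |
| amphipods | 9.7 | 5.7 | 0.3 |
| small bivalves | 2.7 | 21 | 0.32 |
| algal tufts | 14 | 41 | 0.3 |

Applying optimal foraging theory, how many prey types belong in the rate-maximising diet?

Profitabilities (E/h, kJ/s): amphipods 1.7, detritus clumps 1.47, algal tufts 0.341, barnacles 0.2, small bivalves 0.129. Add prey in this order while the next type's profitability exceeds the intake rate on those already taken.
Rate on top 1: 1.074. detritus clumps: 1.47 > 1.074 → include.
Rate on top 2: 1.234. algal tufts: 0.341 < 1.234 → exclude; stop.
Optimal diet: amphipods, detritus clumps — 2 of 5 types.

2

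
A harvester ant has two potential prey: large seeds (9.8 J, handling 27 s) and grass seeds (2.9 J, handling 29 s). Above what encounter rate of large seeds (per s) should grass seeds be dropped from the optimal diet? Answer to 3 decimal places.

0.014 per s

Drop grass seeds once their profitability E₂/h₂ falls below the rate achievable on large seeds alone: E₂/h₂ = λE₁/(1 + λh₁).
Solve for λ: λE₁h₂ = E₂(1 + λh₁) → λ(E₁h₂ − E₂h₁) = E₂ → λ = E₂/(E₁h₂ − E₂h₁).
λ = 2.9/(9.8×29 − 2.9×27) = 2.9/205.9 = 0.01408 per s.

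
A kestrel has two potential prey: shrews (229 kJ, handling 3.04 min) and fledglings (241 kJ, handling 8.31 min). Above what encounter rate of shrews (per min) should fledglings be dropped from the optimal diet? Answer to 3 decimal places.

At the threshold, the rate on shrews alone equals the profitability of fledglings: λ·229/(1 + λ·3.04) = 241/8.31 = 29.
Rearranging, λ(229 − 29×3.04) = 29, so λ = 29/140.8 = 0.2059 per min.

0.206 per min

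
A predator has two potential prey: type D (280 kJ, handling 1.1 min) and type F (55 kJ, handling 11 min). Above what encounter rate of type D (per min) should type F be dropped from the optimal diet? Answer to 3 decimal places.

0.018 per min

At the threshold, the rate on type D alone equals the profitability of type F: λ·280/(1 + λ·1.1) = 55/11 = 5.
Rearranging, λ(280 − 5×1.1) = 5, so λ = 5/274.5 = 0.01821 per min.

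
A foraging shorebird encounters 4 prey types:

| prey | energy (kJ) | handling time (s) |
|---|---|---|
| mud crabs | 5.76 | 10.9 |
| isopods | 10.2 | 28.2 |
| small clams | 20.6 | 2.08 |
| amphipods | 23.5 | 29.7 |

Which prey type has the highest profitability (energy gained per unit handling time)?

In descending order of E/h:
small clams: 20.6/2.08 = 9.9 kJ/s
amphipods: 23.5/29.7 = 0.791 kJ/s
mud crabs: 5.76/10.9 = 0.528 kJ/s
isopods: 10.2/28.2 = 0.362 kJ/s

small clams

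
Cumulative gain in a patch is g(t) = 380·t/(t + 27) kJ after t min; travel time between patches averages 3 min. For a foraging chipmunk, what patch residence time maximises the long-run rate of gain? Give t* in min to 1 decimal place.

9.0 min

Optimal t* satisfies g'(t*) = g(t*)/(T + t*).
g'(t) = 380·27/(t + 27)². Setting 380·27/(t+27)² = 380t/[(t+27)(3+t)] gives 27(3+t) = t(t+27), so t² = 27×3 = 81.
t* = √81 = 9 min.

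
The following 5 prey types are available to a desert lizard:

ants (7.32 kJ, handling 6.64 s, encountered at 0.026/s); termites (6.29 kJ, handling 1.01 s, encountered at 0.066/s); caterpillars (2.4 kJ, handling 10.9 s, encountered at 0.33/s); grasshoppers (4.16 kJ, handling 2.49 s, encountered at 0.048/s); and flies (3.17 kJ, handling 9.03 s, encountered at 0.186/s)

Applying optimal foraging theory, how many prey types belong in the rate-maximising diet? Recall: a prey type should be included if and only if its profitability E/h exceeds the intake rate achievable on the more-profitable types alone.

Rank by E/h (kJ/s): termites 6.23, grasshoppers 1.67, ants 1.1, flies 0.351, caterpillars 0.22. Include each in turn until the next type's E/h falls below the running intake rate.
Rate on top 1: 0.3892. grasshoppers: 1.67 > 0.3892 → include.
Rate on top 2: 0.5183. ants: 1.1 > 0.5183 → include.
Rate on top 3: 0.5925. flies: 0.351 < 0.5925 → exclude; stop.
Optimal diet: termites, grasshoppers, ants — 3 of 5 types.

3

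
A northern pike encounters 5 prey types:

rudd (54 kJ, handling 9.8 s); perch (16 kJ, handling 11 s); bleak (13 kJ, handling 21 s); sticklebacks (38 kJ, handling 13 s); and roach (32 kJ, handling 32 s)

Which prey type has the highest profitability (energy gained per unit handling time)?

Profitability E/h (kJ/s): rudd = 54/9.8 = 5.51, perch = 16/11 = 1.45, bleak = 13/21 = 0.619, sticklebacks = 38/13 = 2.92, roach = 32/32 = 1.
Ranked: rudd > sticklebacks > perch > roach > bleak.

rudd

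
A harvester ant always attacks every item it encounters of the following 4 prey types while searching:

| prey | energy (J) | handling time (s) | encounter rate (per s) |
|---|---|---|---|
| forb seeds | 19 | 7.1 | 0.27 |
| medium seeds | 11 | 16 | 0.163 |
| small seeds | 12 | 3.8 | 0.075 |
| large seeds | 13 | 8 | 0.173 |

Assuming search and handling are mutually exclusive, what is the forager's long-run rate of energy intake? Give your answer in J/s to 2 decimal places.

R = Σλ_iE_i / (1 + Σλ_ih_i)
Numerator: 0.27×19 + 0.163×11 + 0.075×12 + 0.173×13 = 10.07
Denominator: 1 + 0.27×7.1 + 0.163×16 + 0.075×3.8 + 0.173×8 = 7.194
R = 10.07/7.194 = 1.4 J/s

1.40 J/s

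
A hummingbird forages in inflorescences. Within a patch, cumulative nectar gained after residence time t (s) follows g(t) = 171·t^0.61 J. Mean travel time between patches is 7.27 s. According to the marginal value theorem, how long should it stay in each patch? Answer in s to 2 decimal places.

Optimal t* satisfies g'(t*) = g(t*)/(T + t*).
g'(t) = 0.61·171·t^-0.39. Setting 0.61·171·t^-0.39 = 171·t^0.61/(7.27+t) gives 0.61(7.27+t) = t, so 0.39·t = 0.61×7.27.
t* = 0.61×7.27/0.39 = 11.37 s.

11.37 s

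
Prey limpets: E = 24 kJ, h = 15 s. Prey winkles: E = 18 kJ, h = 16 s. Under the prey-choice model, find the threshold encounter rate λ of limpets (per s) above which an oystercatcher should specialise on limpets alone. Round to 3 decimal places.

0.158 per s

At the threshold, the rate on limpets alone equals the profitability of winkles: λ·24/(1 + λ·15) = 18/16 = 1.125.
Rearranging, λ(24 − 1.125×15) = 1.125, so λ = 1.125/7.125 = 0.1579 per s.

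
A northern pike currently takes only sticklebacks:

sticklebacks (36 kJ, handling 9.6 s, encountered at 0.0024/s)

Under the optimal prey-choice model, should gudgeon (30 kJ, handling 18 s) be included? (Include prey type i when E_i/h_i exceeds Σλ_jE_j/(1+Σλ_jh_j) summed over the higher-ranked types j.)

Current rate: (0.0024×36)/(1 + 0.0024×9.6) = 0.08445 kJ/s.
Profitability of gudgeon: 30/18 = 1.667 kJ/s.
1.667 > 0.08445, so adding gudgeon raises the average — include it.

Yes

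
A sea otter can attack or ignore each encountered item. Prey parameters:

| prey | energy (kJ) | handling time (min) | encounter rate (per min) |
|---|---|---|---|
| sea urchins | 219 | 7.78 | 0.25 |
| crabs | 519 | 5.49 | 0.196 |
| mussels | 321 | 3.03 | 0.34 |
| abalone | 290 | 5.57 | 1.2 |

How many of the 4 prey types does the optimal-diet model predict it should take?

2

Profitabilities (E/h, kJ/min): mussels 106, crabs 94.5, abalone 52.1, sea urchins 28.1. Add prey in this order while the next type's profitability exceeds the intake rate on those already taken.
Rate on top 1: 53.76. crabs: 94.5 > 53.76 → include.
Rate on top 2: 67.88. abalone: 52.1 < 67.88 → exclude; stop.
Optimal diet: mussels, crabs — 2 of 4 types.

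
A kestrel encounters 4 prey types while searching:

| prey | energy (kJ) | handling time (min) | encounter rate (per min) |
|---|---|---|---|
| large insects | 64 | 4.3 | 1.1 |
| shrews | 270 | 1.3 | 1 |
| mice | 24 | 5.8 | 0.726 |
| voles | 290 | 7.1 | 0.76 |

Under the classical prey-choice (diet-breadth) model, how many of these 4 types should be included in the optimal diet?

Rank by E/h (kJ/min): shrews 208, voles 40.8, large insects 14.9, mice 4.14. Include each in turn until the next type's E/h falls below the running intake rate.
Rate on top 1: 117.4. voles: 40.8 < 117.4 → exclude; stop.
Optimal diet: shrews — 1 of 4 types.

1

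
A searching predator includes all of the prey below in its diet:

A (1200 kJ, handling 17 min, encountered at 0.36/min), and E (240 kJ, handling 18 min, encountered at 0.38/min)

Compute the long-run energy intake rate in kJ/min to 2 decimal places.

R = Σλ_iE_i / (1 + Σλ_ih_i)
Numerator: 0.36×1200 + 0.38×240 = 523.2
Denominator: 1 + 0.36×17 + 0.38×18 = 13.96
R = 523.2/13.96 = 37.48 kJ/min

37.48 kJ/min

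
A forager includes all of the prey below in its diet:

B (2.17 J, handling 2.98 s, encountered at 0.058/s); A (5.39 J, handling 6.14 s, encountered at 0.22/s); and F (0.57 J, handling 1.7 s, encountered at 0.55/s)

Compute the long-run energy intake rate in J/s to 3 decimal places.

Energy encountered per unit search time: 0.058×2.17 + 0.22×5.39 + 0.55×0.57 = 1.625 J/s.
Handling time per unit search time: 0.058×2.98 + 0.22×6.14 + 0.55×1.7 = 2.459.
Rate = 1.625/(1 + 2.459) = 0.4699 J/s.

0.470 J/s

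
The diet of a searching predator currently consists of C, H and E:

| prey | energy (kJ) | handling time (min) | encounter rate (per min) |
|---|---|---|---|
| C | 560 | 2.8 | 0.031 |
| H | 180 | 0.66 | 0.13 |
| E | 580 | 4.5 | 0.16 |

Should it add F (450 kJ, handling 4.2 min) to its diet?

Yes

On C, H and E alone, R = ΣλE/(1+Σλh) = 133.6/1.893 = 70.57 kJ/min.
F: E/h = 450/4.2 = 107.1 kJ/min.
107.1 > 70.57, so adding F raises the average — include it.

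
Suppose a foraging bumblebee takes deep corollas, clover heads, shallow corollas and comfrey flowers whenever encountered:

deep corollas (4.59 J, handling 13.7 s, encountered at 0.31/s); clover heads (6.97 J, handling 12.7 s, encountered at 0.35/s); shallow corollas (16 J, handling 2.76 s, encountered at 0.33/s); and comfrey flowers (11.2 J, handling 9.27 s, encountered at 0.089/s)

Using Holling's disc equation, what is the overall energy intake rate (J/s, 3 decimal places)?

0.887 J/s

R = Σλ_iE_i / (1 + Σλ_ih_i)
Numerator: 0.31×4.59 + 0.35×6.97 + 0.33×16 + 0.089×11.2 = 10.14
Denominator: 1 + 0.31×13.7 + 0.35×12.7 + 0.33×2.76 + 0.089×9.27 = 11.43
R = 10.14/11.43 = 0.8872 J/s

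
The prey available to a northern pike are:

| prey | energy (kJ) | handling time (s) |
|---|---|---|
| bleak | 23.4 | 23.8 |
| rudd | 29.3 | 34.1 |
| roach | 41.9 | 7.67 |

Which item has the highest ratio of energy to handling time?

roach

In descending order of E/h:
roach: 41.9/7.67 = 5.46 kJ/s
bleak: 23.4/23.8 = 0.983 kJ/s
rudd: 29.3/34.1 = 0.859 kJ/s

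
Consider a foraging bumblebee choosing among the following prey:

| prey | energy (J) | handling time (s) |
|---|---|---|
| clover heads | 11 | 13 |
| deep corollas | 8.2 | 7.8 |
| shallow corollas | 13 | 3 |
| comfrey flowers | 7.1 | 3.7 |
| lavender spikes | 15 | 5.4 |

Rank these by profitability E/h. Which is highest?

In descending order of E/h:
shallow corollas: 13/3 = 4.33 J/s
lavender spikes: 15/5.4 = 2.78 J/s
comfrey flowers: 7.1/3.7 = 1.92 J/s
deep corollas: 8.2/7.8 = 1.05 J/s
clover heads: 11/13 = 0.846 J/s

shallow corollas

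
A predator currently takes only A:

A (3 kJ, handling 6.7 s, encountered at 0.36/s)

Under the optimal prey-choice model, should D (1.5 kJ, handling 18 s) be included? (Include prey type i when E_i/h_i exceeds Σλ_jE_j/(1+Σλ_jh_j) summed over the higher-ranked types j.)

No

Current rate: (0.36×3)/(1 + 0.36×6.7) = 0.3165 kJ/s.
Profitability of D: 1.5/18 = 0.08333 kJ/s.
0.08333 < 0.3165, so adding D would lower the average — exclude it.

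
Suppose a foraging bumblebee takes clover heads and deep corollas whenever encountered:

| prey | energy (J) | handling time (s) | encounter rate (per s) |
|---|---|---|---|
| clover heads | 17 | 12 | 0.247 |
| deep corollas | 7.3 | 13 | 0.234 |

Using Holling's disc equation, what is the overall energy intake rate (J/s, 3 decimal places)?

R = (0.247×17 + 0.234×7.3) / (1 + 0.247×12 + 0.234×13) = 5.907/7.006 = 0.8432 J/s.

0.843 J/s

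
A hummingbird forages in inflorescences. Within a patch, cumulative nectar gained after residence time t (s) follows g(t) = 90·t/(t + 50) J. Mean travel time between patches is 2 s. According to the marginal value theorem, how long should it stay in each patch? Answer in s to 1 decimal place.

Optimal t* satisfies g'(t*) = g(t*)/(T + t*).
g'(t) = 90·50/(t + 50)². Setting 90·50/(t+50)² = 90t/[(t+50)(2+t)] gives 50(2+t) = t(t+50), so t² = 50×2 = 100.
t* = √100 = 10 s.

10.0 s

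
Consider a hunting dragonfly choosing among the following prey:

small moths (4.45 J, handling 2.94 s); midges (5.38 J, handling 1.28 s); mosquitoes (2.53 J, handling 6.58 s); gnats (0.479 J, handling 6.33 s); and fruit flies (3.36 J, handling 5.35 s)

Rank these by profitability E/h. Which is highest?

Profitability E/h (J/s): small moths = 4.45/2.94 = 1.51, midges = 5.38/1.28 = 4.2, mosquitoes = 2.53/6.58 = 0.384, gnats = 0.479/6.33 = 0.0757, fruit flies = 3.36/5.35 = 0.628.
Ranked: midges > small moths > fruit flies > mosquitoes > gnats.

midges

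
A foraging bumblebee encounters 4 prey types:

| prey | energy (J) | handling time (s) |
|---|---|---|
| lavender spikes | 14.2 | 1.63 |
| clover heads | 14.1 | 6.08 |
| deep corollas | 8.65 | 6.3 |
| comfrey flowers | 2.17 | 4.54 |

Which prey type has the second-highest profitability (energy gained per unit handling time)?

In descending order of E/h:
lavender spikes: 14.2/1.63 = 8.71 J/s
clover heads: 14.1/6.08 = 2.32 J/s
deep corollas: 8.65/6.3 = 1.37 J/s
comfrey flowers: 2.17/4.54 = 0.478 J/s

clover heads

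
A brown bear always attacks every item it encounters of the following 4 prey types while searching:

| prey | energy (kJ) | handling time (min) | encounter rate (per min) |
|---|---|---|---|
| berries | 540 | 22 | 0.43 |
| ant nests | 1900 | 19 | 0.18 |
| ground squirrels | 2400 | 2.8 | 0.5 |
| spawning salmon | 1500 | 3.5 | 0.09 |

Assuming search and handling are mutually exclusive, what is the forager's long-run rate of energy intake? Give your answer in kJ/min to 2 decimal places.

Energy encountered per unit search time: 0.43×540 + 0.18×1900 + 0.5×2400 + 0.09×1500 = 1909 kJ/min.
Handling time per unit search time: 0.43×22 + 0.18×19 + 0.5×2.8 + 0.09×3.5 = 14.59.
Rate = 1909/(1 + 14.59) = 122.4 kJ/min.

122.42 kJ/min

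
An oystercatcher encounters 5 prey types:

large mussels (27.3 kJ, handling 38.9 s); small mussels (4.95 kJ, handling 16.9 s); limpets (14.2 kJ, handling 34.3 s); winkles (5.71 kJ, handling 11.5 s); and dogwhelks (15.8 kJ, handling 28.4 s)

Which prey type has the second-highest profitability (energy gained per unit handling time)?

dogwhelks

In descending order of E/h:
large mussels: 27.3/38.9 = 0.702 kJ/s
dogwhelks: 15.8/28.4 = 0.556 kJ/s
winkles: 5.71/11.5 = 0.497 kJ/s
limpets: 14.2/34.3 = 0.414 kJ/s
small mussels: 4.95/16.9 = 0.293 kJ/s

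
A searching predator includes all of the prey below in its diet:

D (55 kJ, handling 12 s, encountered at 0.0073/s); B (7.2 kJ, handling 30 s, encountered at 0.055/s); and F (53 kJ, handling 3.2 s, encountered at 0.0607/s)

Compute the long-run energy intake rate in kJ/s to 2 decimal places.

R = Σλ_iE_i / (1 + Σλ_ih_i)
Numerator: 0.0073×55 + 0.055×7.2 + 0.0607×53 = 4.015
Denominator: 1 + 0.0073×12 + 0.055×30 + 0.0607×3.2 = 2.932
R = 4.015/2.932 = 1.369 kJ/s

1.37 kJ/s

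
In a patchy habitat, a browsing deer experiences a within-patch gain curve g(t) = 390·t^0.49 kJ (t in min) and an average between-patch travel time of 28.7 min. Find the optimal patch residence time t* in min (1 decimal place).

27.6 min

Optimal t* satisfies g'(t*) = g(t*)/(T + t*).
g'(t) = 0.49·390·t^-0.51. Setting 0.49·390·t^-0.51 = 390·t^0.49/(28.7+t) gives 0.49(28.7+t) = t, so 0.51·t = 0.49×28.7.
t* = 0.49×28.7/0.51 = 27.57 min.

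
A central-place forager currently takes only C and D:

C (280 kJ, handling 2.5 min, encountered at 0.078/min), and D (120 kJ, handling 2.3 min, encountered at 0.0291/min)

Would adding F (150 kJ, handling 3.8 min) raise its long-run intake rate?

Yes

Intake rate on the current diet: R = (0.078×280 + 0.0291×120) / (1 + 0.078×2.5 + 0.0291×2.3) = 25.33/1.262 = 20.07 kJ/min.
F: E/h = 150/3.8 = 39.47 kJ/min.
39.47 > 20.07, so adding F raises the average — include it.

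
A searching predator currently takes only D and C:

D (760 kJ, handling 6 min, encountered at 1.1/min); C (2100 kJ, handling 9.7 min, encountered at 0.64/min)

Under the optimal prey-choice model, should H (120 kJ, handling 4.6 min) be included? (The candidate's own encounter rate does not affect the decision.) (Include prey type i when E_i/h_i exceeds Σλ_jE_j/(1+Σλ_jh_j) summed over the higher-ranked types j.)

On D and C alone, R = ΣλE/(1+Σλh) = 2180/13.81 = 157.9 kJ/min.
Profitability of H: 120/4.6 = 26.09 kJ/min.
26.09 < 157.9, so adding H would lower the average — exclude it.

No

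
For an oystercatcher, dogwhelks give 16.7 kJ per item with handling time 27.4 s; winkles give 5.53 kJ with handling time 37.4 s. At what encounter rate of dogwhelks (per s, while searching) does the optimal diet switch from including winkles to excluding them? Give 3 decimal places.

0.012 per s

The zero-one rule: include winkles iff E₂/h₂ > λE₁/(1+λh₁). Equality gives the switch point.
λE₁h₂ = E₂ + λE₂h₁ ⇒ λ = E₂/(E₁h₂ − E₂h₁) = 5.53/(624.6 − 151.5) = 0.01169 per s.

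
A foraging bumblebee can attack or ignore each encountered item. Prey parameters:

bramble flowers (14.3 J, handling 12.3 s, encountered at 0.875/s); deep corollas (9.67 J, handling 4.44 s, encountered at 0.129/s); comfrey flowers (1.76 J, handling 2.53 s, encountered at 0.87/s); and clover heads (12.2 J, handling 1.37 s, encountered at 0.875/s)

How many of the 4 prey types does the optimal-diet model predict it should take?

E/h in descending order: clover heads 8.91, deep corollas 2.18, bramble flowers 1.16, comfrey flowers 0.696 J/s. The optimal diet is the largest prefix of this list for which every included type satisfies E_i/h_i > R on the types above it.
Rate on top 1: 4.855. deep corollas: 2.18 < 4.855 → exclude; stop.
Optimal diet: clover heads — 1 of 4 types.

1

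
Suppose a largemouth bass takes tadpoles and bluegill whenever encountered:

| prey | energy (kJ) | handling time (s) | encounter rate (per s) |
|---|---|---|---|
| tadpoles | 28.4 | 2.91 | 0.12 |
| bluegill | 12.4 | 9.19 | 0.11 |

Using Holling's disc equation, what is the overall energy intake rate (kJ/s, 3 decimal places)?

R = Σλ_iE_i / (1 + Σλ_ih_i)
Numerator: 0.12×28.4 + 0.11×12.4 = 4.772
Denominator: 1 + 0.12×2.91 + 0.11×9.19 = 2.36
R = 4.772/2.36 = 2.022 kJ/s

2.022 kJ/s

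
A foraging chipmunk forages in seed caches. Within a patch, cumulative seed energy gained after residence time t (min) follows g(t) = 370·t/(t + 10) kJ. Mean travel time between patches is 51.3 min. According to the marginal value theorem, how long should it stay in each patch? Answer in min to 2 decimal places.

22.65 min

Optimal t* satisfies g'(t*) = g(t*)/(T + t*).
g'(t) = 370·10/(t + 10)². Setting 370·10/(t+10)² = 370t/[(t+10)(51.3+t)] gives 10(51.3+t) = t(t+10), so t² = 10×51.3 = 513.
t* = √513 = 22.65 min.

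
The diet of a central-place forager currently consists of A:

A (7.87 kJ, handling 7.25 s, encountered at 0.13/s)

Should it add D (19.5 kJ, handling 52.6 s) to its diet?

Current rate: (0.13×7.87)/(1 + 0.13×7.25) = 0.5267 kJ/s.
D: E/h = 19.5/52.6 = 0.3707 kJ/s.
0.3707 < 0.5267, so adding D would lower the average — exclude it.

No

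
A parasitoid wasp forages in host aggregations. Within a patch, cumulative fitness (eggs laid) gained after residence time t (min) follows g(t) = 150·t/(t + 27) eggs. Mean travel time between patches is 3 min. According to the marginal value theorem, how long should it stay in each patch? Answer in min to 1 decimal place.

9.0 min

By the marginal value theorem, leave when the instantaneous gain rate g'(t) equals the habitat-wide average g(t)/(T + t).
g'(t) = 150·27/(t + 27)². Setting 150·27/(t+27)² = 150t/[(t+27)(3+t)] gives 27(3+t) = t(t+27), so t² = 27×3 = 81.
t* = √81 = 9 min.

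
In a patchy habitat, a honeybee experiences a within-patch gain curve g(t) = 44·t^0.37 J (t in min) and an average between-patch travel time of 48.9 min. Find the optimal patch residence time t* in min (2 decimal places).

Maximise g(t)/(T+t): set derivative to zero → g'(t)(T+t) = g(t).
g'(t) = 0.37·44·t^-0.63. Setting 0.37·44·t^-0.63 = 44·t^0.37/(48.9+t) gives 0.37(48.9+t) = t, so 0.63·t = 0.37×48.9.
t* = 0.37×48.9/0.63 = 28.72 min.

28.72 min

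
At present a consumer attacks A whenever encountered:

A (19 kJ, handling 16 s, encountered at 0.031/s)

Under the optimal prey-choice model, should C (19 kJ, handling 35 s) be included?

Yes

Intake rate on the current diet: R = (0.031×19) / (1 + 0.031×16) = 0.589/1.496 = 0.3937 kJ/s.
Profitability of C: 19/35 = 0.5429 kJ/s.
Since 0.5429 > R, including C increases the long-run rate.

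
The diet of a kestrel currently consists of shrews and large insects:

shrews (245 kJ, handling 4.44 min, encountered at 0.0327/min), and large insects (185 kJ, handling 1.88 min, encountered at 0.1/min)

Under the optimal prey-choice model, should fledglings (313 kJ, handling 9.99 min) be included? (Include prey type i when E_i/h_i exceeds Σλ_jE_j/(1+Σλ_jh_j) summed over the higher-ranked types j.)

Yes

Current rate: (0.0327×245 + 0.1×185)/(1 + 0.0327×4.44 + 0.1×1.88) = 19.89 kJ/min.
fledglings: E/h = 313/9.99 = 31.33 kJ/min.
31.33 > 19.89, so adding fledglings raises the average — include it.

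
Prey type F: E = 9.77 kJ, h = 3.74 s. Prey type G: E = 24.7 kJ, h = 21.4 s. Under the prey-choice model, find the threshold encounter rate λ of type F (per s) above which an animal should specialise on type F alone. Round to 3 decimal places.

The zero-one rule: include type G iff E₂/h₂ > λE₁/(1+λh₁). Equality gives the switch point.
λE₁h₂ = E₂ + λE₂h₁ ⇒ λ = E₂/(E₁h₂ − E₂h₁) = 24.7/(209.1 − 92.38) = 0.2117 per s.

0.212 per s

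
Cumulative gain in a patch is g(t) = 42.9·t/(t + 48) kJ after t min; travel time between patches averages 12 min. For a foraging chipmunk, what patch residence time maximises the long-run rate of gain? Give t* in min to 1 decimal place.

Optimal t* satisfies g'(t*) = g(t*)/(T + t*).
g'(t) = 42.9·48/(t + 48)². Setting 42.9·48/(t+48)² = 42.9t/[(t+48)(12+t)] gives 48(12+t) = t(t+48), so t² = 48×12 = 576.
t* = √576 = 24 min.

24.0 min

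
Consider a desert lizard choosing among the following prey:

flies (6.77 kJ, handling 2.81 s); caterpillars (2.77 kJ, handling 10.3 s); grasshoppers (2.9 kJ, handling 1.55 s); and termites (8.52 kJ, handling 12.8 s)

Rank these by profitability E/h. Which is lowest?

caterpillars

Profitability E/h (kJ/s): flies = 6.77/2.81 = 2.41, caterpillars = 2.77/10.3 = 0.269, grasshoppers = 2.9/1.55 = 1.87, termites = 8.52/12.8 = 0.666.
Ranked: flies > grasshoppers > termites > caterpillars.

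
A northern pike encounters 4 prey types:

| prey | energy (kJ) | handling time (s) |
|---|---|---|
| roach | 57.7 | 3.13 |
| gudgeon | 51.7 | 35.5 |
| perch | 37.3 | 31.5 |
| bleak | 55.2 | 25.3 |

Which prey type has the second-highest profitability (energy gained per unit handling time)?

In descending order of E/h:
roach: 57.7/3.13 = 18.4 kJ/s
bleak: 55.2/25.3 = 2.18 kJ/s
gudgeon: 51.7/35.5 = 1.46 kJ/s
perch: 37.3/31.5 = 1.18 kJ/s

bleak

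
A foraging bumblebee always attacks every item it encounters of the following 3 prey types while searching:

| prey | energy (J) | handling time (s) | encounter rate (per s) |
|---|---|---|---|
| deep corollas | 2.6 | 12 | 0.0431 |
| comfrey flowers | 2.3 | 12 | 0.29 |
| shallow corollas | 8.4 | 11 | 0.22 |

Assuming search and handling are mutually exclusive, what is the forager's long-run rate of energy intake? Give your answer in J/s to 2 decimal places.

0.35 J/s

Energy encountered per unit search time: 0.0431×2.6 + 0.29×2.3 + 0.22×8.4 = 2.627 J/s.
Handling time per unit search time: 0.0431×12 + 0.29×12 + 0.22×11 = 6.417.
Rate = 2.627/(1 + 6.417) = 0.3542 J/s.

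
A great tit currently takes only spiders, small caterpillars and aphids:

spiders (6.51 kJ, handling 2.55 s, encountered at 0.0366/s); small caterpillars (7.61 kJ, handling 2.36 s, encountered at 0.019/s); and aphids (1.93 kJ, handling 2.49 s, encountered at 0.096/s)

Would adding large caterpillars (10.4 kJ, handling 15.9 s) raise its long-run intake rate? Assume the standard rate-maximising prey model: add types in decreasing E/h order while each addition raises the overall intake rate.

Yes

Current rate: (0.0366×6.51 + 0.019×7.61 + 0.096×1.93)/(1 + 0.0366×2.55 + 0.019×2.36 + 0.096×2.49) = 0.4125 kJ/s.
Profitability of large caterpillars: 10.4/15.9 = 0.6541 kJ/s.
Since 0.6541 > R, including large caterpillars increases the long-run rate.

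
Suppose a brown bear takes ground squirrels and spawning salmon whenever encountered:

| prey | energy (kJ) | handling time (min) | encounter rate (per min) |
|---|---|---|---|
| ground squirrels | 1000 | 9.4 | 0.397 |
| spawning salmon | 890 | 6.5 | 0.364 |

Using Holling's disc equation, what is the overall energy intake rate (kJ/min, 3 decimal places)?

101.575 kJ/min

R = (0.397×1000 + 0.364×890) / (1 + 0.397×9.4 + 0.364×6.5) = 721/7.098 = 101.6 kJ/min.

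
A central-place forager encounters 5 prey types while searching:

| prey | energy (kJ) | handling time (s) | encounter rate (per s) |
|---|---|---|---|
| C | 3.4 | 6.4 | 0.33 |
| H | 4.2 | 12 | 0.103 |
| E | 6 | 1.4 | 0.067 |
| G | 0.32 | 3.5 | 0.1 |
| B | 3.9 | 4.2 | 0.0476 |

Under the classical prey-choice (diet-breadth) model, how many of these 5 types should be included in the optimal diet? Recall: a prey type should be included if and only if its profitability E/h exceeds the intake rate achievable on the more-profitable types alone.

3

Rank by E/h (kJ/s): E 4.29, B 0.929, C 0.531, H 0.35, G 0.0914. Include each in turn until the next type's E/h falls below the running intake rate.
Rate on top 1: 0.3675. B: 0.929 > 0.3675 → include.
Rate on top 2: 0.4542. C: 0.531 > 0.4542 → include.
Rate on top 3: 0.502. H: 0.35 < 0.502 → exclude; stop.
Optimal diet: E, B, C — 3 of 5 types.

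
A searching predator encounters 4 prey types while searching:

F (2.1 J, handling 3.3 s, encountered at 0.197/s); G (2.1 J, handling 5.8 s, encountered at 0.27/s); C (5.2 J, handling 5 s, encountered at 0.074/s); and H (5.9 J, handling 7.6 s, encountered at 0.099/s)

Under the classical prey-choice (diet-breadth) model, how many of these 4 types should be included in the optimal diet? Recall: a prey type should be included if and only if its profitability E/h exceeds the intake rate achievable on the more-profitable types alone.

3

Rank by E/h (J/s): C 1.04, H 0.776, F 0.636, G 0.362. Include each in turn until the next type's E/h falls below the running intake rate.
Rate on top 1: 0.2809. H: 0.776 > 0.2809 → include.
Rate on top 2: 0.4565. F: 0.636 > 0.4565 → include.
Rate on top 3: 0.4987. G: 0.362 < 0.4987 → exclude; stop.
Optimal diet: C, H, F — 3 of 4 types.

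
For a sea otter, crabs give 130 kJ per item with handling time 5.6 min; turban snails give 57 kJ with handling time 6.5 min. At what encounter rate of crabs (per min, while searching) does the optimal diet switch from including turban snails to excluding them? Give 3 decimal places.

0.108 per min

At the threshold, the rate on crabs alone equals the profitability of turban snails: λ·130/(1 + λ·5.6) = 57/6.5 = 8.769.
Rearranging, λ(130 − 8.769×5.6) = 8.769, so λ = 8.769/80.89 = 0.1084 per min.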